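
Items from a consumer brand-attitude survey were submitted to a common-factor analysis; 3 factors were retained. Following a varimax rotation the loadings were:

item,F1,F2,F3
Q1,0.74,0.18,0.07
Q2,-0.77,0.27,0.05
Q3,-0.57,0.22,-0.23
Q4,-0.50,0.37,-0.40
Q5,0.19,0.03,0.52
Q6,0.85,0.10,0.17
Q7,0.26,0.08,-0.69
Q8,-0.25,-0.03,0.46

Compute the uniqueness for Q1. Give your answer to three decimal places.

0.415

h² = 0.74² + 0.18² + 0.07² = 0.5476 + 0.0324 + 0.0049 = 0.5849
Uniqueness u² = 1 − h² = 1 − 0.5849 = 0.4151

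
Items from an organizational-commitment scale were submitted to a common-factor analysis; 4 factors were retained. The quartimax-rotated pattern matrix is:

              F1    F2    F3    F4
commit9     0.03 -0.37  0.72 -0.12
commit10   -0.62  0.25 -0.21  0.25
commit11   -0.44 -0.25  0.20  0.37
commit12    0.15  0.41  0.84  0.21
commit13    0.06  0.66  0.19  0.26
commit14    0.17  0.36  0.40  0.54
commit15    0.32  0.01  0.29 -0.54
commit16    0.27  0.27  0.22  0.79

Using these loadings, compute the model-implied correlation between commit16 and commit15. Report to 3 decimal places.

-0.274

r̂ = Σ λ_i·λ_j across factors = (0.27)(0.32) + (0.27)(0.01) + (0.22)(0.29) + (0.79)(-0.54)
  = +0.0864 +0.0027 +0.0638 -0.4266 = -0.2737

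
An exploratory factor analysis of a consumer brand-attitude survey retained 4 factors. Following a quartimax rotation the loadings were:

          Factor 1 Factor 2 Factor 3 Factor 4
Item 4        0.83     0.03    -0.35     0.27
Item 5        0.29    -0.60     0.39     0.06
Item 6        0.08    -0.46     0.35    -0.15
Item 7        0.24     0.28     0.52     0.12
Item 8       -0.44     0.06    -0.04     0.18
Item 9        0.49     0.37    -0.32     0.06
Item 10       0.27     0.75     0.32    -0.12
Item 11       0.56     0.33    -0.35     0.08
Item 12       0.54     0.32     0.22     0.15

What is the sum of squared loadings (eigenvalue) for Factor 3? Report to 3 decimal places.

1.045

SS loadings for Factor 3 = (-0.35)² + 0.39² + 0.35² + 0.52² + (-0.04)² + (-0.32)² + 0.32² + (-0.35)² + 0.22² = 0.1225 + 0.1521 + 0.1225 + 0.2704 + 0.0016 + 0.1024 + 0.1024 + 0.1225 + 0.0484 = 1.0448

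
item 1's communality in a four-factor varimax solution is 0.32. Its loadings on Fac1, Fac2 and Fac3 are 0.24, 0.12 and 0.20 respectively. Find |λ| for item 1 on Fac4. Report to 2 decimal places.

Under orthogonal rotation h² = Σλ², so λ_Fac4² = h² − (0.1120) = 0.32 − 0.1120 = 0.2080.
|λ| = √0.2080 = 0.4561.

0.46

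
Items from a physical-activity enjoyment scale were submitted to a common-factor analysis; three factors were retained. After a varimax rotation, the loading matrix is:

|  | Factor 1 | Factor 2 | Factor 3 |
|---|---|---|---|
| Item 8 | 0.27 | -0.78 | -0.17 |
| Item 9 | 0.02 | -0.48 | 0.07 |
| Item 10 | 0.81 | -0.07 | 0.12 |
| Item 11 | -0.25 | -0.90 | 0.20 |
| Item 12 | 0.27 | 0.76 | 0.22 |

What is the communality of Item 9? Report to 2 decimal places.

h² = 0.02² + (-0.48)² + 0.07² = 0.0004 + 0.2304 + 0.0049 = 0.2357

0.24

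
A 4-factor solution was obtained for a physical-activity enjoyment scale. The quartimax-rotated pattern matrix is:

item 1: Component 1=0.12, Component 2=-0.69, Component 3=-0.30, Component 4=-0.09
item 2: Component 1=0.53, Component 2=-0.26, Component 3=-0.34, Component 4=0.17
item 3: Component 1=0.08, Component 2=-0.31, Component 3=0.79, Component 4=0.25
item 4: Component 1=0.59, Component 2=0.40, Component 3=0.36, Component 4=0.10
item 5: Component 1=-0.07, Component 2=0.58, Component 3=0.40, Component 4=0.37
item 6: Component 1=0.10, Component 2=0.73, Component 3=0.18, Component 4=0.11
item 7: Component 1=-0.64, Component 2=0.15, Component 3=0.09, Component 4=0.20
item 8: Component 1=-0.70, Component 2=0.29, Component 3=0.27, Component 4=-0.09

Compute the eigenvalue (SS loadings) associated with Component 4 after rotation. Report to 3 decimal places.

0.307

SS loadings for Component 4 = (-0.09)² + 0.17² + 0.25² + 0.10² + 0.37² + 0.11² + 0.20² + (-0.09)² = 0.0081 + 0.0289 + 0.0625 + 0.0100 + 0.1369 + 0.0121 + 0.0400 + 0.0081 = 0.3066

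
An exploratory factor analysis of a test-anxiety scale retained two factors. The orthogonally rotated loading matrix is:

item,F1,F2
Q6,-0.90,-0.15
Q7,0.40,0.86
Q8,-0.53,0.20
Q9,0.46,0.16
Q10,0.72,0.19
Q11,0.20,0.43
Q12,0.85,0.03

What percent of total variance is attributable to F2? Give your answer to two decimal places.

14.99%

SS loadings for F2 = (-0.15)² + 0.86² + 0.20² + 0.16² + 0.19² + 0.43² + 0.03² = 1.0496
With 7 standardized items, total variance = 7. Proportion = 1.0496/7 = 0.1499 → 14.99%.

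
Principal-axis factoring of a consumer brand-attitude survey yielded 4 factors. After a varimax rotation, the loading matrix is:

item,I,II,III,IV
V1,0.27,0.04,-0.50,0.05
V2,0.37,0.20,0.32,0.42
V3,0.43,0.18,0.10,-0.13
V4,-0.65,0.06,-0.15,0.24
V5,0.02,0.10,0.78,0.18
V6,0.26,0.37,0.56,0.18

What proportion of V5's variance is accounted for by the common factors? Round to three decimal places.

h² = 0.02² + 0.10² + 0.78² + 0.18² = 0.0004 + 0.0100 + 0.6084 + 0.0324 = 0.6512

0.651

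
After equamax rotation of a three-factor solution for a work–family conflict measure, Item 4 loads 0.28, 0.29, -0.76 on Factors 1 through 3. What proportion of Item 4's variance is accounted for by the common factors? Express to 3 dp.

0.740

h² = 0.28² + 0.29² + (-0.76)² = 0.0784 + 0.0841 + 0.5776 = 0.7401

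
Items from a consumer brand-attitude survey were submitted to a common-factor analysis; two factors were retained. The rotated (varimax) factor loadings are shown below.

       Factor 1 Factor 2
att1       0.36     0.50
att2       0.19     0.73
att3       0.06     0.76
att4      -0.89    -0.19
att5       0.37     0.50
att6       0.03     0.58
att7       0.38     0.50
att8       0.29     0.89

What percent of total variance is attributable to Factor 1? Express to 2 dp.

16.60%

SS loadings for Factor 1 = 0.36² + 0.19² + 0.06² + (-0.89)² + 0.37² + 0.03² + 0.38² + 0.29² = 1.3277
With 8 standardized items, total variance = 8. Proportion = 1.3277/8 = 0.1660 → 16.60%.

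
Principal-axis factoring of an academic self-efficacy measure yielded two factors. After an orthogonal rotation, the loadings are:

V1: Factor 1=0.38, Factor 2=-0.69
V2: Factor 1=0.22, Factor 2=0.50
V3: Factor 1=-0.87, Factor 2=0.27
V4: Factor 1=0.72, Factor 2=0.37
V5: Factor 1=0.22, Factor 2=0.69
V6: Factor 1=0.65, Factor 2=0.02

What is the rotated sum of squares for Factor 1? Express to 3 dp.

1.939

SS loadings for Factor 1 = 0.38² + 0.22² + (-0.87)² + 0.72² + 0.22² + 0.65² = 0.1444 + 0.0484 + 0.7569 + 0.5184 + 0.0484 + 0.4225 = 1.9390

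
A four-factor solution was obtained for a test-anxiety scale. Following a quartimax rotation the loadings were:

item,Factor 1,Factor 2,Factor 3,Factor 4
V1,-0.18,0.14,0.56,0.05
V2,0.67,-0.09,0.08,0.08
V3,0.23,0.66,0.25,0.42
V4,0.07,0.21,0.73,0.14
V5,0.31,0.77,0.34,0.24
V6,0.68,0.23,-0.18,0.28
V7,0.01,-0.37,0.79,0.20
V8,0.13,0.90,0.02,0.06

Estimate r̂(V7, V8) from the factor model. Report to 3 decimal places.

r̂ = Σ λ_i·λ_j across factors = (0.01)(0.13) + (-0.37)(0.90) + (0.79)(0.02) + (0.20)(0.06)
  = +0.0013 -0.3330 +0.0158 +0.0120 = -0.3039

-0.304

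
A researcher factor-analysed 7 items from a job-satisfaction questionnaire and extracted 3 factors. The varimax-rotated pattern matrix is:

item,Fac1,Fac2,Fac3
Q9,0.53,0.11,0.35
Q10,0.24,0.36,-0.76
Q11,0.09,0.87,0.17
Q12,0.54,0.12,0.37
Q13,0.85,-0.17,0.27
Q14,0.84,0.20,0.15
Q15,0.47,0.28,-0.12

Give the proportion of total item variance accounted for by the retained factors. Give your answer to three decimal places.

Communalities: 0.4155, 0.7648, 0.7939, 0.4429, 0.8243, 0.7681, 0.3137; Σh² = 4.3232.
Total variance with 7 standardized items is 7, so the solution explains 4.3232/7 = 0.6176.

0.618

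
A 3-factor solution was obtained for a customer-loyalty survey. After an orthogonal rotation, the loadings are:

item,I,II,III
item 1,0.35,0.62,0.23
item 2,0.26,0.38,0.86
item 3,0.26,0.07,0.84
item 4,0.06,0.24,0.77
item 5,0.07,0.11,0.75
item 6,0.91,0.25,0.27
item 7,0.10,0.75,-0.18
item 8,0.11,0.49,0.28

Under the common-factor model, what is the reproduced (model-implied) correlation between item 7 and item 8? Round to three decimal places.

0.328

r̂ = Σ λ_i·λ_j across factors = (0.10)(0.11) + (0.75)(0.49) + (-0.18)(0.28)
  = +0.0110 +0.3675 -0.0504 = 0.3281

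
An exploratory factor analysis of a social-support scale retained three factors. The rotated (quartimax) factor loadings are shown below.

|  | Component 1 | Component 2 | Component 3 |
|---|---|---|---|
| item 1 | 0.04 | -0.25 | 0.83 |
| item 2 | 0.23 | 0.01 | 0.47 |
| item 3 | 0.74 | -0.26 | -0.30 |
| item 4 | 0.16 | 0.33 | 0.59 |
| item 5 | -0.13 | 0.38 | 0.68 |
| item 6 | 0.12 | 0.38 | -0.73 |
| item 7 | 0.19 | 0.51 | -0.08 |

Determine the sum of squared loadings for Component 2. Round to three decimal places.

SS loadings for Component 2 = (-0.25)² + 0.01² + (-0.26)² + 0.33² + 0.38² + 0.38² + 0.51² = 0.0625 + 0.0001 + 0.0676 + 0.1089 + 0.1444 + 0.1444 + 0.2601 = 0.7880

0.788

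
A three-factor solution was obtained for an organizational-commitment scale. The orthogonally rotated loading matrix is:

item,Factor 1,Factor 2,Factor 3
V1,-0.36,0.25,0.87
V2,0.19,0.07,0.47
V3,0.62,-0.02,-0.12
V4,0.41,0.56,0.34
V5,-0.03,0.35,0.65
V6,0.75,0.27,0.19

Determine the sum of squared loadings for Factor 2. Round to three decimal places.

SS loadings for Factor 2 = 0.25² + 0.07² + (-0.02)² + 0.56² + 0.35² + 0.27² = 0.0625 + 0.0049 + 0.0004 + 0.3136 + 0.1225 + 0.0729 = 0.5768

0.577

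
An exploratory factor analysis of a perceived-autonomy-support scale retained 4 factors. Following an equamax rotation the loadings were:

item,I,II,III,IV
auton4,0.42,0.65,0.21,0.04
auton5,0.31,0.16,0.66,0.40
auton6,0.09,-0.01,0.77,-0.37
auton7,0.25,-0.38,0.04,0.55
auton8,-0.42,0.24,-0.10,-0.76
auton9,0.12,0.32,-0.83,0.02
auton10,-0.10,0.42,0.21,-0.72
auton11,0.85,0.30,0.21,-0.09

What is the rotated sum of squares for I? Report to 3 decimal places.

1.266

SS loadings for I = 0.42² + 0.31² + 0.09² + 0.25² + (-0.42)² + 0.12² + (-0.10)² + 0.85² = 0.1764 + 0.0961 + 0.0081 + 0.0625 + 0.1764 + 0.0144 + 0.0100 + 0.7225 = 1.2664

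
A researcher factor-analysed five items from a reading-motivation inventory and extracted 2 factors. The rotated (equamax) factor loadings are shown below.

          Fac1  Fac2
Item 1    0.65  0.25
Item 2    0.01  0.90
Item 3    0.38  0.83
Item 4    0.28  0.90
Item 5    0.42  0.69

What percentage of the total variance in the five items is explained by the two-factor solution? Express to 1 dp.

73.4%

SS loadings by factor: 0.8218, 2.8475; total = 3.6693.
Total variance with 5 standardized items is 5, so the solution explains 3.6693/5 = 0.7339 = 73.39%.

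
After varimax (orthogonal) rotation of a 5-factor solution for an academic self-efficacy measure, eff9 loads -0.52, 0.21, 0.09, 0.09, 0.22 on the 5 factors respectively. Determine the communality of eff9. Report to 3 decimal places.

h² = (-0.52)² + 0.21² + 0.09² + 0.09² + 0.22² = 0.2704 + 0.0441 + 0.0081 + 0.0081 + 0.0484 = 0.3791

0.379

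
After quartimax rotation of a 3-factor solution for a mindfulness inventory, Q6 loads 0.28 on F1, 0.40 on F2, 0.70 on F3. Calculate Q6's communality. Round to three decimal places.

h² = 0.28² + 0.40² + 0.70² = 0.0784 + 0.1600 + 0.4900 = 0.7284

0.728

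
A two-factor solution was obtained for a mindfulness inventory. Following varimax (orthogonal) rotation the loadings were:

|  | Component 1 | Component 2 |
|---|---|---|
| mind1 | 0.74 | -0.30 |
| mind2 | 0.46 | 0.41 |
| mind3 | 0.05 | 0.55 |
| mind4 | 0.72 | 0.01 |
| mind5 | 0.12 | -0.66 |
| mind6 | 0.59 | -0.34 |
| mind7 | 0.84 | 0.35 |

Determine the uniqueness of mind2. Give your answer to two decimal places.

h² = 0.46² + 0.41² = 0.2116 + 0.1681 = 0.3797
Uniqueness u² = 1 − h² = 1 − 0.3797 = 0.6203

0.62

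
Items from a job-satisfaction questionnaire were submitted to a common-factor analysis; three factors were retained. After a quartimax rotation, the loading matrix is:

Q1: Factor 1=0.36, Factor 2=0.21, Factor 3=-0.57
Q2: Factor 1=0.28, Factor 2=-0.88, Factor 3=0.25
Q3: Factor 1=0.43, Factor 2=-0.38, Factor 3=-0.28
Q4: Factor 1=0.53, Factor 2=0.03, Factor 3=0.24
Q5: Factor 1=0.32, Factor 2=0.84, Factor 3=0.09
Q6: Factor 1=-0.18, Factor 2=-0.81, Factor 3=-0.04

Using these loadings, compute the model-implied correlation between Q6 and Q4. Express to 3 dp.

r̂ = Σ λ_i·λ_j across factors = (-0.18)(0.53) + (-0.81)(0.03) + (-0.04)(0.24)
  = -0.0954 -0.0243 -0.0096 = -0.1293

-0.129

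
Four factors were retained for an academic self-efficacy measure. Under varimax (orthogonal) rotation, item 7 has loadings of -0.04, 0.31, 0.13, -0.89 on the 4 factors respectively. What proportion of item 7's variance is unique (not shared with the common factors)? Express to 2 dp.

h² = (-0.04)² + 0.31² + 0.13² + (-0.89)² = 0.0016 + 0.0961 + 0.0169 + 0.7921 = 0.9067
Uniqueness u² = 1 − h² = 1 − 0.9067 = 0.0933

0.09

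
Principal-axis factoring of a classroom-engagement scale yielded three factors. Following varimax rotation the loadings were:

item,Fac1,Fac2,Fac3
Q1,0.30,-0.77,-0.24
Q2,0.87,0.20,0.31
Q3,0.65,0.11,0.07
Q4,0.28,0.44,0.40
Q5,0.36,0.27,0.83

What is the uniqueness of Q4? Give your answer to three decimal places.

0.568

h² = 0.28² + 0.44² + 0.40² = 0.0784 + 0.1936 + 0.1600 = 0.4320
Uniqueness u² = 1 − h² = 1 − 0.4320 = 0.5680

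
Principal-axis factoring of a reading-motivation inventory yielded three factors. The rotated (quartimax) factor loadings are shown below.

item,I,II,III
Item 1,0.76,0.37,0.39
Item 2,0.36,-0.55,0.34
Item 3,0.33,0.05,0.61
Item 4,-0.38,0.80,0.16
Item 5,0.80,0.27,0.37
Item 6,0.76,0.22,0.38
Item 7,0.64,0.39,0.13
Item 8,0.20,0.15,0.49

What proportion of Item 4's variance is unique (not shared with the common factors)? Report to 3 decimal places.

h² = (-0.38)² + 0.80² + 0.16² = 0.1444 + 0.6400 + 0.0256 = 0.8100
Uniqueness u² = 1 − h² = 1 − 0.8100 = 0.1900

0.190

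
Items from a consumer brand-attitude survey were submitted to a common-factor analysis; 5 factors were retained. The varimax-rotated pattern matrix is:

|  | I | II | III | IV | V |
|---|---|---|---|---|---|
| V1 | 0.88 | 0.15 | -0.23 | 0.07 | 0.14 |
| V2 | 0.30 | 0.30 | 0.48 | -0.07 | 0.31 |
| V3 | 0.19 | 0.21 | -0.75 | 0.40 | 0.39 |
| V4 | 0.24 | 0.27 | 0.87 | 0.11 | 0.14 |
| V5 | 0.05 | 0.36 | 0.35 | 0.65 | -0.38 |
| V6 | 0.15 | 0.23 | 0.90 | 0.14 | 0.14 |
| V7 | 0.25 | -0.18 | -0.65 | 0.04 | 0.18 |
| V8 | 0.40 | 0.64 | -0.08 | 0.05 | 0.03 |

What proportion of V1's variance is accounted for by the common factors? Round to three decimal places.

h² = 0.88² + 0.15² + (-0.23)² + 0.07² + 0.14² = 0.7744 + 0.0225 + 0.0529 + 0.0049 + 0.0196 = 0.8743

0.874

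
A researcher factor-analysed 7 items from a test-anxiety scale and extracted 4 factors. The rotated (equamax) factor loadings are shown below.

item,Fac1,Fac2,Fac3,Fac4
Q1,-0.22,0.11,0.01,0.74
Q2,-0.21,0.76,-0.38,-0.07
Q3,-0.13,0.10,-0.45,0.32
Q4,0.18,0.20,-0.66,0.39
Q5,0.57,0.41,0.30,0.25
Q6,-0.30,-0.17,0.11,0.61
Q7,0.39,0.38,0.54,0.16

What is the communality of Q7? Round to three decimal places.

h² = 0.39² + 0.38² + 0.54² + 0.16² = 0.1521 + 0.1444 + 0.2916 + 0.0256 = 0.6137

0.614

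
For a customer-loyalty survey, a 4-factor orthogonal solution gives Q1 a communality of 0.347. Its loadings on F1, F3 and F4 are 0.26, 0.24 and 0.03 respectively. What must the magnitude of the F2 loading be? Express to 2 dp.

Under orthogonal rotation h² = Σλ², so λ_F2² = h² − (0.1261) = 0.347 − 0.1261 = 0.2209.
|λ| = √0.2209 = 0.4700.

0.47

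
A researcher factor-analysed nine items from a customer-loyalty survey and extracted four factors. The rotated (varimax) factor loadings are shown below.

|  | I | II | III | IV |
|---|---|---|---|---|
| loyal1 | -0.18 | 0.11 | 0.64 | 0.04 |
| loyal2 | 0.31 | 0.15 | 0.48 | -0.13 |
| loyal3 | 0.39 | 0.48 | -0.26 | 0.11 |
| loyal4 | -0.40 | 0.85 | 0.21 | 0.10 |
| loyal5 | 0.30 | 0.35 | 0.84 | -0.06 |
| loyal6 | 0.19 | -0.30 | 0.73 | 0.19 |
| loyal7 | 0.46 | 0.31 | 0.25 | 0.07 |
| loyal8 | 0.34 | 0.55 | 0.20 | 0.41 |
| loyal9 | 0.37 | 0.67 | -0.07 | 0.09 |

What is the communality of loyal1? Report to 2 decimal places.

h² = (-0.18)² + 0.11² + 0.64² + 0.04² = 0.0324 + 0.0121 + 0.4096 + 0.0016 = 0.4557

0.46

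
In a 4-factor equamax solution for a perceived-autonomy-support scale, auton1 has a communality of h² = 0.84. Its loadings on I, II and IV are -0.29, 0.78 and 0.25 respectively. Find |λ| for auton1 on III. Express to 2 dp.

0.29

Under orthogonal rotation h² = Σλ², so λ_III² = h² − (0.7550) = 0.84 − 0.7550 = 0.0850.
|λ| = √0.0850 = 0.2915.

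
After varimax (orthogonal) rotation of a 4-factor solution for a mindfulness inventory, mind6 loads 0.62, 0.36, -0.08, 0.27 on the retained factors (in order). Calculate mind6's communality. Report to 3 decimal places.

0.593

h² = 0.62² + 0.36² + (-0.08)² + 0.27² = 0.3844 + 0.1296 + 0.0064 + 0.0729 = 0.5933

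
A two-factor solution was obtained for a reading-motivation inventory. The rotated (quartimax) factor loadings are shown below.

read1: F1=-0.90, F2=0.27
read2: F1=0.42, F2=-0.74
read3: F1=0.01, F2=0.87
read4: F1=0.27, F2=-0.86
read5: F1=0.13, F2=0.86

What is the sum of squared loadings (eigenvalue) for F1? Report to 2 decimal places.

SS loadings for F1 = (-0.90)² + 0.42² + 0.01² + 0.27² + 0.13² = 0.8100 + 0.1764 + 0.0001 + 0.0729 + 0.0169 = 1.0763

1.08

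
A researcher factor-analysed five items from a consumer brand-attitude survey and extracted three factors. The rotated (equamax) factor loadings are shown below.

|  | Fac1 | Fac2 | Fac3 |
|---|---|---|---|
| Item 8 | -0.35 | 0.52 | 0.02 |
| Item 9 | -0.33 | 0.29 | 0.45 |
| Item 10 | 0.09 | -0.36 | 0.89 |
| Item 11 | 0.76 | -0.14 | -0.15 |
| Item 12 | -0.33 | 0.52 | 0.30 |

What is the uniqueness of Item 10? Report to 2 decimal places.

h² = 0.09² + (-0.36)² + 0.89² = 0.0081 + 0.1296 + 0.7921 = 0.9298
Uniqueness u² = 1 − h² = 1 − 0.9298 = 0.0702

0.07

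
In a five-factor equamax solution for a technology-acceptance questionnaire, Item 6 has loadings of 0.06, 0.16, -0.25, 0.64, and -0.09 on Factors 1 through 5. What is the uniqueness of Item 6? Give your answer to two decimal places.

h² = 0.06² + 0.16² + (-0.25)² + 0.64² + (-0.09)² = 0.0036 + 0.0256 + 0.0625 + 0.4096 + 0.0081 = 0.5094
Uniqueness u² = 1 − h² = 1 − 0.5094 = 0.4906

0.49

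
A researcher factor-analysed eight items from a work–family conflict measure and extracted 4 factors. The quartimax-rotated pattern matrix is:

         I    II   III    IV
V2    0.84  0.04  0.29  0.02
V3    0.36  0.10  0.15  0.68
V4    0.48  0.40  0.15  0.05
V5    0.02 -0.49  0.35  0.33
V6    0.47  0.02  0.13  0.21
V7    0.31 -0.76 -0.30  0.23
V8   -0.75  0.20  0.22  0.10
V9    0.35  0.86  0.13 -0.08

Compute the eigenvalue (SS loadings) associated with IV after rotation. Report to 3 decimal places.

0.688

SS loadings for IV = 0.02² + 0.68² + 0.05² + 0.33² + 0.21² + 0.23² + 0.10² + (-0.08)² = 0.0004 + 0.4624 + 0.0025 + 0.1089 + 0.0441 + 0.0529 + 0.0100 + 0.0064 = 0.6876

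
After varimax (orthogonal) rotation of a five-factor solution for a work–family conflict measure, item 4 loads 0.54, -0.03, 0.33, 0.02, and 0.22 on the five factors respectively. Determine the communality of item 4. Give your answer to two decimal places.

h² = 0.54² + (-0.03)² + 0.33² + 0.02² + 0.22² = 0.2916 + 0.0009 + 0.1089 + 0.0004 + 0.0484 = 0.4502

0.45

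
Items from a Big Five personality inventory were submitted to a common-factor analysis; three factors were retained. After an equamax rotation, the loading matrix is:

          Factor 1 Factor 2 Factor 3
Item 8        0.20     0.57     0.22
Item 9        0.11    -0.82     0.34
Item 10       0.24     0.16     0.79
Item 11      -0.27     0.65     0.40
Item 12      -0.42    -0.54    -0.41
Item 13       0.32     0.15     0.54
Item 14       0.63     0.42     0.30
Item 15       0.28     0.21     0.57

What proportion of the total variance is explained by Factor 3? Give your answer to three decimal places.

0.228

SS loadings for Factor 3 = 0.22² + 0.34² + 0.79² + 0.40² + (-0.41)² + 0.54² + 0.30² + 0.57² = 1.8227
Proportion of variance = 1.8227 / 8 = 0.2278.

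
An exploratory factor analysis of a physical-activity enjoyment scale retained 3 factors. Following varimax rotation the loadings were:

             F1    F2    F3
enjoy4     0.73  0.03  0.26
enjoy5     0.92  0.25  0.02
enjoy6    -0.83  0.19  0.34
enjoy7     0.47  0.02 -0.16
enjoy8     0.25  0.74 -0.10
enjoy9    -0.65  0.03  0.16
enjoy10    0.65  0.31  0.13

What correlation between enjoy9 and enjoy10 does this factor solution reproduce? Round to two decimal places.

-0.39

r̂ = Σ λ_i·λ_j across factors = (-0.65)(0.65) + (0.03)(0.31) + (0.16)(0.13)
  = -0.4225 +0.0093 +0.0208 = -0.3924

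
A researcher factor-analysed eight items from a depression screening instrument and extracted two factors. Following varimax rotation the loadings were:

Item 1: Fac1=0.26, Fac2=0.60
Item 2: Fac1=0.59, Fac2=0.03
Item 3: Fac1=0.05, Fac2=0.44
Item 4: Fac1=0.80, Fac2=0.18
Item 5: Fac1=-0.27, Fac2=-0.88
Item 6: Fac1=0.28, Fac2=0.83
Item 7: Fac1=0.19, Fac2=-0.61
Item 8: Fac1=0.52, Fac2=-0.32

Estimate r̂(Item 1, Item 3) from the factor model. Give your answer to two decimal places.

r̂ = Σ λ_i·λ_j across factors = (0.26)(0.05) + (0.60)(0.44)
  = +0.0130 +0.2640 = 0.2770

0.28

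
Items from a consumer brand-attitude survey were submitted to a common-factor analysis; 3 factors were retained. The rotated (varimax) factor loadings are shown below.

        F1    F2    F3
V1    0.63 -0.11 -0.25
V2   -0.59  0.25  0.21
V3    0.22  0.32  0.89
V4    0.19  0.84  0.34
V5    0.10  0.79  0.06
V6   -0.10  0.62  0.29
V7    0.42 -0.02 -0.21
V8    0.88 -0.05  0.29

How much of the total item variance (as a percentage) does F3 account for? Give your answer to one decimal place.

15.4%

SS loadings for F3 = (-0.25)² + 0.21² + 0.89² + 0.34² + 0.06² + 0.29² + (-0.21)² + 0.29² = 1.2302
With 8 standardized items, total variance = 8. Proportion = 1.2302/8 = 0.1538 → 15.38%.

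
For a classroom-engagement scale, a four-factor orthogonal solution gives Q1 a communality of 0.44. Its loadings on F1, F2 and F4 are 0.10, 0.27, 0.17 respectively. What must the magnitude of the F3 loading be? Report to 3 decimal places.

Under orthogonal rotation h² = Σλ², so λ_F3² = h² − (0.1118) = 0.44 − 0.1118 = 0.3282.
|λ| = √0.3282 = 0.5729.

0.573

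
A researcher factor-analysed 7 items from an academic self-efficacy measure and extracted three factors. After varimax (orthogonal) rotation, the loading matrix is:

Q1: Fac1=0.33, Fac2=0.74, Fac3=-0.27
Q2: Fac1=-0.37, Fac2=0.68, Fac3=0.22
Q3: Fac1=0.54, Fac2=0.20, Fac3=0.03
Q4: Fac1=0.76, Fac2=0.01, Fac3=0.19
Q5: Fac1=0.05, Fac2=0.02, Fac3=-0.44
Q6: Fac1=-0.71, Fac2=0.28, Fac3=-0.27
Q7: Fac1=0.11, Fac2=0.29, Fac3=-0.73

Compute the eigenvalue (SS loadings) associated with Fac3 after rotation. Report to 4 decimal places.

0.9577

SS loadings for Fac3 = (-0.27)² + 0.22² + 0.03² + 0.19² + (-0.44)² + (-0.27)² + (-0.73)² = 0.0729 + 0.0484 + 0.0009 + 0.0361 + 0.1936 + 0.0729 + 0.5329 = 0.9577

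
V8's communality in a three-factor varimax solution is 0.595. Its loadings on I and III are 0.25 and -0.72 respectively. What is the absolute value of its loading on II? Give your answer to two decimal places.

0.12

Under orthogonal rotation h² = Σλ², so λ_II² = h² − (0.5809) = 0.595 − 0.5809 = 0.0141.
|λ| = √0.0141 = 0.1187.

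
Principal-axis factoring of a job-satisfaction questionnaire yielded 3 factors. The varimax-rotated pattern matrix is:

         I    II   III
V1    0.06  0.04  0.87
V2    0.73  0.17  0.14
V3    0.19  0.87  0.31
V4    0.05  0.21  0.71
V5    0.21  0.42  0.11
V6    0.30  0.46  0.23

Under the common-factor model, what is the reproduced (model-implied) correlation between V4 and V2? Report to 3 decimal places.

0.172

r̂ = Σ λ_i·λ_j across factors = (0.05)(0.73) + (0.21)(0.17) + (0.71)(0.14)
  = +0.0365 +0.0357 +0.0994 = 0.1716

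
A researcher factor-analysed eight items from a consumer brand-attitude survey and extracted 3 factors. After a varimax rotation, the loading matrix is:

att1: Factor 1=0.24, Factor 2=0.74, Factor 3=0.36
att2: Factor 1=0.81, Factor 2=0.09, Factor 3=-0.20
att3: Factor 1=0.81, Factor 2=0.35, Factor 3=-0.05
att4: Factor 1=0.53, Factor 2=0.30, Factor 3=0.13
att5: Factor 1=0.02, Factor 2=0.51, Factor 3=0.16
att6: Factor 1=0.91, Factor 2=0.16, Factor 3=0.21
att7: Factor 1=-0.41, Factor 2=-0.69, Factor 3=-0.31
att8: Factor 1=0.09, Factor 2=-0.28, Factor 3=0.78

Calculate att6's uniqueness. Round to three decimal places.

0.102

h² = 0.91² + 0.16² + 0.21² = 0.8281 + 0.0256 + 0.0441 = 0.8978
Uniqueness u² = 1 − h² = 1 − 0.8978 = 0.1022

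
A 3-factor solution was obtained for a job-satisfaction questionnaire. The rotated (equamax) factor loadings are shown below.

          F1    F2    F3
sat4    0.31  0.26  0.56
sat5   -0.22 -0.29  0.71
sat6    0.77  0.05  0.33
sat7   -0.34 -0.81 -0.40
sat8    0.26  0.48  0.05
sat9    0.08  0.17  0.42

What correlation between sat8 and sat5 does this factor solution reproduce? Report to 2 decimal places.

-0.16

r̂ = Σ λ_i·λ_j across factors = (0.26)(-0.22) + (0.48)(-0.29) + (0.05)(0.71)
  = -0.0572 -0.1392 +0.0355 = -0.1609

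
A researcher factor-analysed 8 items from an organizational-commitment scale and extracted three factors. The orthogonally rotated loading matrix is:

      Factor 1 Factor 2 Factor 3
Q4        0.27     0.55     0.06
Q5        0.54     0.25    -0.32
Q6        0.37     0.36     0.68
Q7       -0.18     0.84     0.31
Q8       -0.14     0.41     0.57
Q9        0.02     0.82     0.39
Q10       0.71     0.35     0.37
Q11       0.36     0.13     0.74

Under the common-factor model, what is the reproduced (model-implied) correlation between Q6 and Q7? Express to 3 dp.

r̂ = Σ λ_i·λ_j across factors = (0.37)(-0.18) + (0.36)(0.84) + (0.68)(0.31)
  = -0.0666 +0.3024 +0.2108 = 0.4466

0.447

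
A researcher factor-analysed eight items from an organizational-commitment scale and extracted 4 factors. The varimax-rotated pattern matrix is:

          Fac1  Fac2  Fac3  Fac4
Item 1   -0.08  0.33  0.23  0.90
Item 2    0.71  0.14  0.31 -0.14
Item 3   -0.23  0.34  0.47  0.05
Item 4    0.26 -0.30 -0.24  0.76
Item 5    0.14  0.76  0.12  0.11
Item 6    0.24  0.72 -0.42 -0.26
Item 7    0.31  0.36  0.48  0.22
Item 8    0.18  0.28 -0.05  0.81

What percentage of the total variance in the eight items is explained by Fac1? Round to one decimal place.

10.5%

SS loadings for Fac1 = (-0.08)² + 0.71² + (-0.23)² + 0.26² + 0.14² + 0.24² + 0.31² + 0.18² = 0.8367
With 8 standardized items, total variance = 8. Proportion = 0.8367/8 = 0.1046 → 10.46%.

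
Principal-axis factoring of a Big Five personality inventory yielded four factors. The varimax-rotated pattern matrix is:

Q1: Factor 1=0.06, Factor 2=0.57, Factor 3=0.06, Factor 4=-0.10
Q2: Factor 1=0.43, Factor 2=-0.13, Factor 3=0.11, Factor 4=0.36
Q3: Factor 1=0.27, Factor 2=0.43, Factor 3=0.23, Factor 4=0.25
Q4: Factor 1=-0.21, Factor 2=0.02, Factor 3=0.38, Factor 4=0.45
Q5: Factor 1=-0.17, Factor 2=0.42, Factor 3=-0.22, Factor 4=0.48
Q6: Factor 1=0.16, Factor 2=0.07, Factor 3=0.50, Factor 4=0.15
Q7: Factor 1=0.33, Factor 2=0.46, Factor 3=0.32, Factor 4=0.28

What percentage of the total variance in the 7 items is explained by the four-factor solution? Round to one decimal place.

39.1%

Communalities: 0.3421, 0.3435, 0.3732, 0.3914, 0.4841, 0.3030, 0.5013; Σh² = 2.7386.
Total variance with 7 standardized items is 7, so the solution explains 2.7386/7 = 0.3912 = 39.12%.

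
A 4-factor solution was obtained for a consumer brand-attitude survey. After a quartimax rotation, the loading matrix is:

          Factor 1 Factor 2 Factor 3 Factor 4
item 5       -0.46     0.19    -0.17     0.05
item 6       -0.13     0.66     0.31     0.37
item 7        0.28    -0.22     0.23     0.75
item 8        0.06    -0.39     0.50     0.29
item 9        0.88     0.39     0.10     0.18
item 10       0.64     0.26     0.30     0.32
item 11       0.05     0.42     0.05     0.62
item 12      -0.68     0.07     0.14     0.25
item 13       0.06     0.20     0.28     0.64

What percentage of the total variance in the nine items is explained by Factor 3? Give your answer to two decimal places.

SS loadings for Factor 3 = (-0.17)² + 0.31² + 0.23² + 0.50² + 0.10² + 0.30² + 0.05² + 0.14² + 0.28² = 0.6284
With 9 standardized items, total variance = 9. Proportion = 0.6284/9 = 0.0698 → 6.98%.

6.98%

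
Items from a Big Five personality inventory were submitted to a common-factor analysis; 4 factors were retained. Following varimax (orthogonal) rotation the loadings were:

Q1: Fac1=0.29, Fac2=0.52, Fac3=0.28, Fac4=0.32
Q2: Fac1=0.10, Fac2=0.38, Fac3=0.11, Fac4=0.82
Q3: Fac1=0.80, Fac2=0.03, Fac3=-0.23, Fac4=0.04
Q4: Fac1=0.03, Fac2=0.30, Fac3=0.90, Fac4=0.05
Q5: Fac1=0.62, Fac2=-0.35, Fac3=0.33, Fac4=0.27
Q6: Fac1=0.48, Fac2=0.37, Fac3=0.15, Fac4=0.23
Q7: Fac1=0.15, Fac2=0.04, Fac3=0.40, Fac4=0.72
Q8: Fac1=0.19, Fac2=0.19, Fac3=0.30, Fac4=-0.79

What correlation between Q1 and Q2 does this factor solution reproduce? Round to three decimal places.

0.520

r̂ = Σ λ_i·λ_j across factors = (0.29)(0.10) + (0.52)(0.38) + (0.28)(0.11) + (0.32)(0.82)
  = +0.0290 +0.1976 +0.0308 +0.2624 = 0.5198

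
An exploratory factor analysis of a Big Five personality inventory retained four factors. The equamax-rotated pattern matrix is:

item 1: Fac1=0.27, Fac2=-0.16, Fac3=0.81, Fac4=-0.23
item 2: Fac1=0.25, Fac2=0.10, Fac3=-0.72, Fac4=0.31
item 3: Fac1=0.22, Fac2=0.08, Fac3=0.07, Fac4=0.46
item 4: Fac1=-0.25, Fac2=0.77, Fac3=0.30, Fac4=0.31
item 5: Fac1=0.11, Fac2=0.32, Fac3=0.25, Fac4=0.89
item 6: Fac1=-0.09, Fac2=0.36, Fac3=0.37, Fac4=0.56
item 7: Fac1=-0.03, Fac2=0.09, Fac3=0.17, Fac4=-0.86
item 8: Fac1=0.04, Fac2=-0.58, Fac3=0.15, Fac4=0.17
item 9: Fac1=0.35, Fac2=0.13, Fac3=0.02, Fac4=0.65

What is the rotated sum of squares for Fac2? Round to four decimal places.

SS loadings for Fac2 = (-0.16)² + 0.10² + 0.08² + 0.77² + 0.32² + 0.36² + 0.09² + (-0.58)² + 0.13² = 0.0256 + 0.0100 + 0.0064 + 0.5929 + 0.1024 + 0.1296 + 0.0081 + 0.3364 + 0.0169 = 1.2283

1.2283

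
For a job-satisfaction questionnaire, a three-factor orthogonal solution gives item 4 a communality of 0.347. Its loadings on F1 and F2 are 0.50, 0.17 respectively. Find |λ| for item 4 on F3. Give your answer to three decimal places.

Under orthogonal rotation h² = Σλ², so λ_F3² = h² − (0.2789) = 0.347 − 0.2789 = 0.0681.
|λ| = √0.0681 = 0.2610.

0.261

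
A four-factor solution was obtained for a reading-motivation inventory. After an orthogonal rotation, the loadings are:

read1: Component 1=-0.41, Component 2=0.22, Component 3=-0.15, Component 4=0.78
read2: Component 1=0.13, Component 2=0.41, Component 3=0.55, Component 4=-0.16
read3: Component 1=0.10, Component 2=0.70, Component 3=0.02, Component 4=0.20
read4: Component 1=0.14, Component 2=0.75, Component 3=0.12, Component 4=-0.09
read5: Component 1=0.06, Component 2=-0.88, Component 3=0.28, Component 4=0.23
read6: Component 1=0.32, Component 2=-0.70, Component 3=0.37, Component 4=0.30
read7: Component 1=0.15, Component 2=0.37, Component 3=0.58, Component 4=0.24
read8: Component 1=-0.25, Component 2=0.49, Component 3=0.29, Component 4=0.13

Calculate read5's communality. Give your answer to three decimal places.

0.909

h² = 0.06² + (-0.88)² + 0.28² + 0.23² = 0.0036 + 0.7744 + 0.0784 + 0.0529 = 0.9093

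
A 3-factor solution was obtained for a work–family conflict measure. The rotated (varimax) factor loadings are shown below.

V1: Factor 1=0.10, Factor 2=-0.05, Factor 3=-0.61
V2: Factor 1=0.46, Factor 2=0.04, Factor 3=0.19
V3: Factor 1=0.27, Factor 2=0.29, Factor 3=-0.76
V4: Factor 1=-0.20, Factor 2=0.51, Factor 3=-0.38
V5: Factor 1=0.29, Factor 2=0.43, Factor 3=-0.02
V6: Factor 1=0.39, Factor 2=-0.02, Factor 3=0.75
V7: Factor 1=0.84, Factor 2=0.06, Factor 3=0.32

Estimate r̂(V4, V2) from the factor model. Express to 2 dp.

r̂ = Σ λ_i·λ_j across factors = (-0.20)(0.46) + (0.51)(0.04) + (-0.38)(0.19)
  = -0.0920 +0.0204 -0.0722 = -0.1438

-0.14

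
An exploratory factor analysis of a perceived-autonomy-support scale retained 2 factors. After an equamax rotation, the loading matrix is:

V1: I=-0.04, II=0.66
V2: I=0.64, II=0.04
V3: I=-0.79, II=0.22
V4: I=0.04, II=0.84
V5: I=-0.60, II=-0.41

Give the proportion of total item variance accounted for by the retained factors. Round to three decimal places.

0.551

Communalities: 0.4372, 0.4112, 0.6725, 0.7072, 0.5281; Σh² = 2.7562.
Total variance with 5 standardized items is 5, so the solution explains 2.7562/5 = 0.5512.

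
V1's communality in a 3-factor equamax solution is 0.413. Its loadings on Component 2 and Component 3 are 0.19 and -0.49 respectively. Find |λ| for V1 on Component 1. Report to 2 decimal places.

Under orthogonal rotation h² = Σλ², so λ_Component 1² = h² − (0.2762) = 0.413 − 0.2762 = 0.1368.
|λ| = √0.1368 = 0.3699.

0.37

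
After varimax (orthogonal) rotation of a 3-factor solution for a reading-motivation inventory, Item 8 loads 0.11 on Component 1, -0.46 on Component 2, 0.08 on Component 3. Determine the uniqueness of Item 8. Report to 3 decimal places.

h² = 0.11² + (-0.46)² + 0.08² = 0.0121 + 0.2116 + 0.0064 = 0.2301
Uniqueness u² = 1 − h² = 1 − 0.2301 = 0.7699

0.770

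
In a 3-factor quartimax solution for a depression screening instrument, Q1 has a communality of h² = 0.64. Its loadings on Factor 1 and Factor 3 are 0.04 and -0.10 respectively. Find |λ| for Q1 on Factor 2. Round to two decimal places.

0.79

Under orthogonal rotation h² = Σλ², so λ_Factor 2² = h² − (0.0116) = 0.64 − 0.0116 = 0.6284.
|λ| = √0.6284 = 0.7927.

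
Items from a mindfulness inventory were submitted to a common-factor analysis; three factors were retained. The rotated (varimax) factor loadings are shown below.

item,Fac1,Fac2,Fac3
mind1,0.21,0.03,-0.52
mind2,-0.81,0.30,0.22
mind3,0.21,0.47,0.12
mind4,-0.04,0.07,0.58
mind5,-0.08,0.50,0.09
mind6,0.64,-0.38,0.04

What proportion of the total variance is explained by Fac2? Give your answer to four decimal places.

0.1185

SS loadings for Fac2 = 0.03² + 0.30² + 0.47² + 0.07² + 0.50² + (-0.38)² = 0.7111
Proportion of variance = 0.7111 / 6 = 0.1185.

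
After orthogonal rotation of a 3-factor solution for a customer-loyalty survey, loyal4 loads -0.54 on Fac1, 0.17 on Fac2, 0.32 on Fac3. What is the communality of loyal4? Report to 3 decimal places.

0.423

h² = (-0.54)² + 0.17² + 0.32² = 0.2916 + 0.0289 + 0.1024 = 0.4229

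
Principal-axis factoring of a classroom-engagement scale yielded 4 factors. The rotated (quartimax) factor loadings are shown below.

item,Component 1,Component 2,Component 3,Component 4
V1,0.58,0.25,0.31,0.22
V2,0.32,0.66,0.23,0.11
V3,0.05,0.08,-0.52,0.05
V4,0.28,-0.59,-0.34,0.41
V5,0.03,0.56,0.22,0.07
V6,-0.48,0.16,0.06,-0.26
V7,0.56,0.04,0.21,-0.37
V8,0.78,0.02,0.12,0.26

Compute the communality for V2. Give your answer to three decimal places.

0.603

h² = 0.32² + 0.66² + 0.23² + 0.11² = 0.1024 + 0.4356 + 0.0529 + 0.0121 = 0.6030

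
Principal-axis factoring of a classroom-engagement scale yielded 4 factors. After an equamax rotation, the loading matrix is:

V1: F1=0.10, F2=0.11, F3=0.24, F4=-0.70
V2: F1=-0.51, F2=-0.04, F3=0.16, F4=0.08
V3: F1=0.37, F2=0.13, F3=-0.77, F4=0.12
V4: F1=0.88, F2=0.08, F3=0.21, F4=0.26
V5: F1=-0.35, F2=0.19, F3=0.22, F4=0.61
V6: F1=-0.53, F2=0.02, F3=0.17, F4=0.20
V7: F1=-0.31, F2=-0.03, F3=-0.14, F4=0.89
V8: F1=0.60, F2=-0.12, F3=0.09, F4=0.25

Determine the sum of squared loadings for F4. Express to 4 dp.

1.8451

SS loadings for F4 = (-0.70)² + 0.08² + 0.12² + 0.26² + 0.61² + 0.20² + 0.89² + 0.25² = 0.4900 + 0.0064 + 0.0144 + 0.0676 + 0.3721 + 0.0400 + 0.7921 + 0.0625 = 1.8451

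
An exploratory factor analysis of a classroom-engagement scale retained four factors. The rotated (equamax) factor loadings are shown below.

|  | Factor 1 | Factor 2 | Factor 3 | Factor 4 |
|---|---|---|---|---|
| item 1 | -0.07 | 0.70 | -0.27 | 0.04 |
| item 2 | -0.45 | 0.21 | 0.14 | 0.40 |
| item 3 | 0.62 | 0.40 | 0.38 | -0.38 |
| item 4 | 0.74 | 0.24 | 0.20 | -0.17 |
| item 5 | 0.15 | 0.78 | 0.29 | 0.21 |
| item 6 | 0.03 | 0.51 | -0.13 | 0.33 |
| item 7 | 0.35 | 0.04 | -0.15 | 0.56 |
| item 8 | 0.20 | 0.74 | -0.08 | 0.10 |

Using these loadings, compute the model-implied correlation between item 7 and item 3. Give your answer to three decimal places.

r̂ = Σ λ_i·λ_j across factors = (0.35)(0.62) + (0.04)(0.40) + (-0.15)(0.38) + (0.56)(-0.38)
  = +0.2170 +0.0160 -0.0570 -0.2128 = -0.0368

-0.037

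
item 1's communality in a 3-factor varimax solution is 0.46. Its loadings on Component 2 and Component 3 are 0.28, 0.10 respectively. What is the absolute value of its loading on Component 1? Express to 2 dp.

Under orthogonal rotation h² = Σλ², so λ_Component 1² = h² − (0.0884) = 0.46 − 0.0884 = 0.3716.
|λ| = √0.3716 = 0.6096.

0.61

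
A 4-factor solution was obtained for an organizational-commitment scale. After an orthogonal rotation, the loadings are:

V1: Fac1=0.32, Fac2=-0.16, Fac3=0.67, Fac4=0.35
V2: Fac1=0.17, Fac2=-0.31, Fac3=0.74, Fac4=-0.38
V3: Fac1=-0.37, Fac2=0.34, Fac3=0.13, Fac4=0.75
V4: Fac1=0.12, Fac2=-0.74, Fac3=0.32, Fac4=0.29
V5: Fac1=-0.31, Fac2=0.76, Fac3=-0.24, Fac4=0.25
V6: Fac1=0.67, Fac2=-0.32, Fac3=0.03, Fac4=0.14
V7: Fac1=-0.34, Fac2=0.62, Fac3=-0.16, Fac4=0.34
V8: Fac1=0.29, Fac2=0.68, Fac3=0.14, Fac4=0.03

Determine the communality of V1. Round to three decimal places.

0.699

h² = 0.32² + (-0.16)² + 0.67² + 0.35² = 0.1024 + 0.0256 + 0.4489 + 0.1225 = 0.6994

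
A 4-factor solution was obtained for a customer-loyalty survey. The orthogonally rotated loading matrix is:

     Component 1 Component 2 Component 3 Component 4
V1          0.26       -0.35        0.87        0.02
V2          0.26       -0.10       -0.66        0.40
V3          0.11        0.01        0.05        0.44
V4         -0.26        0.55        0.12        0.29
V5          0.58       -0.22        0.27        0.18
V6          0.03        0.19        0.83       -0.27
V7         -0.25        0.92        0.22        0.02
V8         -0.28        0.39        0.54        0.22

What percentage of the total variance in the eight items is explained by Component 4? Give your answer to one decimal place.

SS loadings for Component 4 = 0.02² + 0.40² + 0.44² + 0.29² + 0.18² + (-0.27)² + 0.02² + 0.22² = 0.5922
With 8 standardized items, total variance = 8. Proportion = 0.5922/8 = 0.0740 → 7.40%.

7.4%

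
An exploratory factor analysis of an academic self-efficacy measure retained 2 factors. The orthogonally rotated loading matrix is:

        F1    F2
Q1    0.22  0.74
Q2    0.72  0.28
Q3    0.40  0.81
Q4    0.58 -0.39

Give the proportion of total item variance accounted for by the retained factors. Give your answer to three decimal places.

SS loadings by factor: 1.0632, 1.4342; total = 2.4974.
Total variance with 4 standardized items is 4, so the solution explains 2.4974/4 = 0.6244.

0.624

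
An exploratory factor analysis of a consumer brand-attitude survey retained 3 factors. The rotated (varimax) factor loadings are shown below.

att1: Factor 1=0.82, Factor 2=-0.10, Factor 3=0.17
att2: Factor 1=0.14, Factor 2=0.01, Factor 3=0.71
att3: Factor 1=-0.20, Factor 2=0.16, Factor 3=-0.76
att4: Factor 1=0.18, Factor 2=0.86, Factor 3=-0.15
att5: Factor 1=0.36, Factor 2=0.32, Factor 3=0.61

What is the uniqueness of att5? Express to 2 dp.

0.40

h² = 0.36² + 0.32² + 0.61² = 0.1296 + 0.1024 + 0.3721 = 0.6041
Uniqueness u² = 1 − h² = 1 − 0.6041 = 0.3959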